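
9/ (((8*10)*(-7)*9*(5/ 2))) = -1/ 1400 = -0.00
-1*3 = -3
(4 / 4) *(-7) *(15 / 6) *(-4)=70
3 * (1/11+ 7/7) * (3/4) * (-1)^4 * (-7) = -189/11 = -17.18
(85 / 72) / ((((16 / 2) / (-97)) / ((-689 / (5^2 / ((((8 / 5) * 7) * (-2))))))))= -7953127 / 900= -8836.81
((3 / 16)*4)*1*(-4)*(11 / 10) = -33 / 10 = -3.30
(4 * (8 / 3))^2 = 1024 / 9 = 113.78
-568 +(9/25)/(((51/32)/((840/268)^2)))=-43176440/76313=-565.78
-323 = -323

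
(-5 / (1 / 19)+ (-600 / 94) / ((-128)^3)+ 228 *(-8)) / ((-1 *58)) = 47287107509 / 1429209088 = 33.09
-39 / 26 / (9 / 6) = -1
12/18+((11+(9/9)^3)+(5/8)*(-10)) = 77/12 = 6.42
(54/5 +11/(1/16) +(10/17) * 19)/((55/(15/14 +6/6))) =34858/4675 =7.46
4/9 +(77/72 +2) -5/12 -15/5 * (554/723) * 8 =-265361/17352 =-15.29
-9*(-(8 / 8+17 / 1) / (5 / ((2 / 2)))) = 162 / 5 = 32.40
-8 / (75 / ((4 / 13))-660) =32 / 1665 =0.02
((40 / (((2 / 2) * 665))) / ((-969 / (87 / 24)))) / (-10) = 29 / 1288770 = 0.00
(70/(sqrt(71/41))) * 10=700 * sqrt(2911)/71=531.94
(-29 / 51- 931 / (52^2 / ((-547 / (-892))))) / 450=-95919179 / 55354665600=-0.00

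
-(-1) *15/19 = 15/19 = 0.79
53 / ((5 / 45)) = 477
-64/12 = -16/3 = -5.33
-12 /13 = -0.92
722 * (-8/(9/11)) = -7059.56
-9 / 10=-0.90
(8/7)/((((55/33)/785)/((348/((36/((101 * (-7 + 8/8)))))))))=-22072944/7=-3153277.71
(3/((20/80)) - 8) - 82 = -78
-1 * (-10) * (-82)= -820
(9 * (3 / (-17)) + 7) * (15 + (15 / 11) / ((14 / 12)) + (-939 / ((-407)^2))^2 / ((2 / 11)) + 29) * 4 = 290249421082472 / 296846486629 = 977.78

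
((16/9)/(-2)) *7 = -6.22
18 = 18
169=169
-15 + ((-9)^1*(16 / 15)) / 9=-241 / 15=-16.07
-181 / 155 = -1.17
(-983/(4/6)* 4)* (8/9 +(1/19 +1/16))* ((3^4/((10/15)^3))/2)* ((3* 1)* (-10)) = 29527791435/1216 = 24282723.22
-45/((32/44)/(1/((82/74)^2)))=-677655/13448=-50.39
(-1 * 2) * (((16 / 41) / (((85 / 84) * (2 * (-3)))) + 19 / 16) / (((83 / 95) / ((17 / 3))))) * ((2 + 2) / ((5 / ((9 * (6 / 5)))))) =-10709901 / 85075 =-125.89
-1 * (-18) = 18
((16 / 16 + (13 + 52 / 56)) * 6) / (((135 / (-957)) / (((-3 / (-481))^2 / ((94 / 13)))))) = -200013 / 58552130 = -0.00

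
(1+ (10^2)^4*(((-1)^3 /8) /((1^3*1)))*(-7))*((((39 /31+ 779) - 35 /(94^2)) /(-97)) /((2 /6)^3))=-504923151858050241 /26569852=-19003611757.34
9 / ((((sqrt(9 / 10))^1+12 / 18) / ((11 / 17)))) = 3.61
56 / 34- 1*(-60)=1048 / 17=61.65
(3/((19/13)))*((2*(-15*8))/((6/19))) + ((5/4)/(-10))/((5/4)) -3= -1563.10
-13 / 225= -0.06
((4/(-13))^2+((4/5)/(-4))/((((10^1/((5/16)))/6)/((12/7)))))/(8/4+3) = 719/118300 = 0.01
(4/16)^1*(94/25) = 47/50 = 0.94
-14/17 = -0.82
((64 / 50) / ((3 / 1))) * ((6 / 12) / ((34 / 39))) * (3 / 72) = 13 / 1275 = 0.01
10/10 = 1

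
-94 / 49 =-1.92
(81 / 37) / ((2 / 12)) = 486 / 37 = 13.14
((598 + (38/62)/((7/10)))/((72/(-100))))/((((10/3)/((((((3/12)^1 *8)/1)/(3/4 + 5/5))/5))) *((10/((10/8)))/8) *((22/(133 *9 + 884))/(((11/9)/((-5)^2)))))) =-270438436/1025325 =-263.76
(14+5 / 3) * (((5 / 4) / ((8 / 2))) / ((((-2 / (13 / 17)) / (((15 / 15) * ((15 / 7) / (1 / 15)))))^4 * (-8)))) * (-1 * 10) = 28669498330078125 / 205346735104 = 139615.07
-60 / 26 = -30 / 13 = -2.31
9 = 9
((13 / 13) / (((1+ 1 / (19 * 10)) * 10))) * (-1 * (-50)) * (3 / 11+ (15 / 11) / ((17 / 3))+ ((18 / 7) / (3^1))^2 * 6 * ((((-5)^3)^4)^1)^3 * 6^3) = 120612652972340583801269531254468800 / 1750133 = 68916278347040244256447670000.00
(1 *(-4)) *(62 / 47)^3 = -9.18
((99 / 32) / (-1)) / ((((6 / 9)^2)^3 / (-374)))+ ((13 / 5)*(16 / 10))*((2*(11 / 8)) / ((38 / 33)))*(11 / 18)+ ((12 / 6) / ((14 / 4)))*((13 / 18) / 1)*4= 404103739181 / 30643200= 13187.39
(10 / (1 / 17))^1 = 170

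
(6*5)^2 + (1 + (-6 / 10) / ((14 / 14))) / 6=13501 / 15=900.07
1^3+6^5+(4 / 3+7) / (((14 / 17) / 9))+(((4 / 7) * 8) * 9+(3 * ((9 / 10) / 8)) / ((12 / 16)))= 1107353 / 140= 7909.66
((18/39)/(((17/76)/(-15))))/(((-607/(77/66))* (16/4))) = 1995/134147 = 0.01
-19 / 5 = -3.80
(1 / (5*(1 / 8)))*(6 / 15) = 16 / 25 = 0.64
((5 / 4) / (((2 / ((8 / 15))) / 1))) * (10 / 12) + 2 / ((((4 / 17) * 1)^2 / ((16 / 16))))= 2621 / 72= 36.40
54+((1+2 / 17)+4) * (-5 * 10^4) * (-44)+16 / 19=3636617714 / 323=11258878.37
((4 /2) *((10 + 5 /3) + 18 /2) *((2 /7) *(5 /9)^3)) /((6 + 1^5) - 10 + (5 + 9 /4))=124000 /260253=0.48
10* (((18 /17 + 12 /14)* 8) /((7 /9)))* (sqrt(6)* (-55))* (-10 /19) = 4752000* sqrt(6) /833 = 13973.56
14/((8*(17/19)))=133/68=1.96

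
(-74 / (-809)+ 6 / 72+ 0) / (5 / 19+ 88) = 32243 / 16280316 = 0.00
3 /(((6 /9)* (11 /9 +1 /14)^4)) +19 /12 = 27022881763 /8470941132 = 3.19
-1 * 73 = -73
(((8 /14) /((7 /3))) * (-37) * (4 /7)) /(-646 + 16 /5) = 0.01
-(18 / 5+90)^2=-219024 / 25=-8760.96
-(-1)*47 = 47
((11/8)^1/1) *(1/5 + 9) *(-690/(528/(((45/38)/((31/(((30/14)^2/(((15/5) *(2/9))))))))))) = -4.35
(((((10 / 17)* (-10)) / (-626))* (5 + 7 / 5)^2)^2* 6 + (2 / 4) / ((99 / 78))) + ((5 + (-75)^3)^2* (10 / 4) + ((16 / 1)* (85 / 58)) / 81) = 325506386821138939375105 / 731580666399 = 444935742251.57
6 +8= 14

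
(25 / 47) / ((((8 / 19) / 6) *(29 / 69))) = 98325 / 5452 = 18.03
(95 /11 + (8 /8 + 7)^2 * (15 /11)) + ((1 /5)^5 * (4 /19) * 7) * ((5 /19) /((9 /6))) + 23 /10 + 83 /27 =13574107463 /134021250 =101.28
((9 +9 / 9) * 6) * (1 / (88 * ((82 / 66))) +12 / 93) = 21075 / 2542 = 8.29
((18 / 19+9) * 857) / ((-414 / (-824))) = 7414764 / 437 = 16967.42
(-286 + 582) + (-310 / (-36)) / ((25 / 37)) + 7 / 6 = 13946 / 45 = 309.91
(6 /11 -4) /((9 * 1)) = -38 /99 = -0.38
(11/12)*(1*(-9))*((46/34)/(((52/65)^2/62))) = -588225/544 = -1081.30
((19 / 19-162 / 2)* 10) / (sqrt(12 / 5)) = -400* sqrt(15) / 3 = -516.40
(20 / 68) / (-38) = -5 / 646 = -0.01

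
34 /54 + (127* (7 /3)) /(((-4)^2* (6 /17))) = 53.11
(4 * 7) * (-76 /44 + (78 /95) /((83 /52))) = -2945572 /86735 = -33.96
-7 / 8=-0.88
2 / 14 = 1 / 7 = 0.14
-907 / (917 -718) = -907 / 199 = -4.56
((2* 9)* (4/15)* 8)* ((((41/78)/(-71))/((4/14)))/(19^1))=-4592/87685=-0.05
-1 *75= -75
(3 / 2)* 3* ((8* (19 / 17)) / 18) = 38 / 17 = 2.24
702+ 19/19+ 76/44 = 7752/11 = 704.73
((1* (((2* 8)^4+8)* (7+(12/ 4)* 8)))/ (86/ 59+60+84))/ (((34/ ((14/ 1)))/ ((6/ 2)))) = 17255.54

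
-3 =-3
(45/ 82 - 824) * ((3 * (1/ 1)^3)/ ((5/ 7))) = -1417983/ 410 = -3458.50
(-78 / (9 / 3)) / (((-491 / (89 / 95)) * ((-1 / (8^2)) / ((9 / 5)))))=-1332864 / 233225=-5.71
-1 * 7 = -7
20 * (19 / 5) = 76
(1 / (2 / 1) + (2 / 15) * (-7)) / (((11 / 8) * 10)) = -26 / 825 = -0.03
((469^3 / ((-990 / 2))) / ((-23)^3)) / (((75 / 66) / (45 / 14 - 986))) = -14813.97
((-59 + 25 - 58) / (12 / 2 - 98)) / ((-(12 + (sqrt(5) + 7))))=-19 / 356 + sqrt(5) / 356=-0.05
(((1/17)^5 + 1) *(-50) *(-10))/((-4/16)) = -2839716000/1419857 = -2000.00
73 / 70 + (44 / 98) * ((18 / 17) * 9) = 44327 / 8330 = 5.32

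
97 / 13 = 7.46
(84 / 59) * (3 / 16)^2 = 189 / 3776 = 0.05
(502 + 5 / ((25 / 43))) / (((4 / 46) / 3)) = 176157 / 10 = 17615.70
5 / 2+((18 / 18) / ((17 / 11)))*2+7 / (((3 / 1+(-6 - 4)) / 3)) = 27 / 34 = 0.79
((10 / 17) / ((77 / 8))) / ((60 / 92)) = 0.09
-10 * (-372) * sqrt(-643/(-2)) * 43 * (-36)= -2879280 * sqrt(1286)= -103253405.60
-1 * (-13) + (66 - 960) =-881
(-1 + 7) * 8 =48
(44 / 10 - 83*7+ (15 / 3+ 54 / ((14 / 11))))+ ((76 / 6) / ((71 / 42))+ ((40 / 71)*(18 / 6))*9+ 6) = -1243661 / 2485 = -500.47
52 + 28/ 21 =160/ 3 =53.33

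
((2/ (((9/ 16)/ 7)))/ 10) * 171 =2128/ 5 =425.60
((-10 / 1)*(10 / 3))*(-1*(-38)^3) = -5487200 / 3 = -1829066.67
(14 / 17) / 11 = 14 / 187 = 0.07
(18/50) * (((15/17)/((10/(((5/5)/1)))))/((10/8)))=54/2125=0.03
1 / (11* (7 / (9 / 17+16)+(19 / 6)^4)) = 364176 / 404518675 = 0.00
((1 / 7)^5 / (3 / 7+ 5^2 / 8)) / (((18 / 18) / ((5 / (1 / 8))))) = 0.00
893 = 893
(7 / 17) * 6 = 42 / 17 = 2.47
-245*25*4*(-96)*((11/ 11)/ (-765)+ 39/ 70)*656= 43737881600/ 51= 857605521.57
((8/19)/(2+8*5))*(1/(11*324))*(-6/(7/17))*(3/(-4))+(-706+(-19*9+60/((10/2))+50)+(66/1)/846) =-21181172753/25991658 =-814.92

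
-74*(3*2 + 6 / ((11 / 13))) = -10656 / 11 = -968.73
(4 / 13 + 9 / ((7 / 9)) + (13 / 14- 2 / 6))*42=6811 / 13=523.92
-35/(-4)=35/4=8.75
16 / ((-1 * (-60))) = 4 / 15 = 0.27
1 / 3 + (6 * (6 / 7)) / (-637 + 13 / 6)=26015 / 79989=0.33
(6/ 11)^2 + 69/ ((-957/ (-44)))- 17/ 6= 0.64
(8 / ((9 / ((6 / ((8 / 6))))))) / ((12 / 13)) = 13 / 3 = 4.33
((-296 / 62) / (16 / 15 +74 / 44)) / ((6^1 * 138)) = -4070 / 1940073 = -0.00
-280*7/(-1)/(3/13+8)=25480/107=238.13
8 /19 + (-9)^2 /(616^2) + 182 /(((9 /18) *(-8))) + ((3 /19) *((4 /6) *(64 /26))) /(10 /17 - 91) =-6494288300153 /144056296384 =-45.08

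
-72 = -72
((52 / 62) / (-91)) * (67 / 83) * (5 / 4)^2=-1675 / 144088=-0.01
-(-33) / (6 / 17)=187 / 2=93.50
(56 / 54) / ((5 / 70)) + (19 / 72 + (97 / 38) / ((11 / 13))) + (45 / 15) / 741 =10448201 / 586872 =17.80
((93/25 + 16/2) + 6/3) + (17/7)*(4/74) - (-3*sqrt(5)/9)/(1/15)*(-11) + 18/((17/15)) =3272929/110075 - 55*sqrt(5) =-93.25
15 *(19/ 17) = 285/ 17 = 16.76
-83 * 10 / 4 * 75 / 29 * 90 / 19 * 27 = -37816875 / 551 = -68633.17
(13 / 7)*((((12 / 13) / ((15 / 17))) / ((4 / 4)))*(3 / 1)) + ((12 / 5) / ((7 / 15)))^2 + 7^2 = 81.28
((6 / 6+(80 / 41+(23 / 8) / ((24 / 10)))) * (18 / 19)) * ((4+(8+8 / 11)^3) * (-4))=-10901677395 / 1036849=-10514.24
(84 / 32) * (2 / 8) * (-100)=-525 / 8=-65.62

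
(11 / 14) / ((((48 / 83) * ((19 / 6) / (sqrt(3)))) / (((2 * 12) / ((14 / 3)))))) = 8217 * sqrt(3) / 3724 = 3.82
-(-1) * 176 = 176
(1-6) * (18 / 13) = -90 / 13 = -6.92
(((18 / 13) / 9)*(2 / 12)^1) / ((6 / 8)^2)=16 / 351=0.05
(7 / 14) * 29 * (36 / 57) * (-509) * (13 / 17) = -1151358 / 323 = -3564.58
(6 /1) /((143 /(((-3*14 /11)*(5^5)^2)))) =-2460937500 /1573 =-1564486.65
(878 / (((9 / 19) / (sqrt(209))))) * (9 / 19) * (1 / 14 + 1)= 6585 * sqrt(209) / 7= 13599.75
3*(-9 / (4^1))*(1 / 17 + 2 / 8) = -567 / 272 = -2.08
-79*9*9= -6399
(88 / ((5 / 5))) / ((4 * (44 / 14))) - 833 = -826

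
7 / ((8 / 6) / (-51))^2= 163863 / 16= 10241.44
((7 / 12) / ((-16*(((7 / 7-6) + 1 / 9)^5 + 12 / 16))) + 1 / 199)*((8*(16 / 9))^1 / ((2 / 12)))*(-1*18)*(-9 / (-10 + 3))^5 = -59970480352775712 / 2205718108891157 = -27.19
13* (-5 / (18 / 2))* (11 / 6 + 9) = -4225 / 54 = -78.24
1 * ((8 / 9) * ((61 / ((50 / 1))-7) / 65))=-1156 / 14625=-0.08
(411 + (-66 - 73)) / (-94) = -136 / 47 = -2.89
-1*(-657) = 657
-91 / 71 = -1.28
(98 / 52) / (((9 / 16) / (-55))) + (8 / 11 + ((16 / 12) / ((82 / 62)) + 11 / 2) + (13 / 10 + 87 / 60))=-36786641 / 211068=-174.29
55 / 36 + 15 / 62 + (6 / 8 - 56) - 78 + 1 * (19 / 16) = -581627 / 4464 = -130.29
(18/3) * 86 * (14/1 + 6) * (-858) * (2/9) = -1967680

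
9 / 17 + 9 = 162 / 17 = 9.53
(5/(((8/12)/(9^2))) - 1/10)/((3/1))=3037/15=202.47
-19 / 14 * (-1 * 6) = 57 / 7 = 8.14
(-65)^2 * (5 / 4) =21125 / 4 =5281.25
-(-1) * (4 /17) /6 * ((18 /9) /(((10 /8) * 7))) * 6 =32 /595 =0.05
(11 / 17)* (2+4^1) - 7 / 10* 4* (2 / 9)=3.26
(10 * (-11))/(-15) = 22/3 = 7.33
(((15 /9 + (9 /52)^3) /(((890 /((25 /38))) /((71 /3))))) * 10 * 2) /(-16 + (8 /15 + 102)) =106082875 /15692696448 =0.01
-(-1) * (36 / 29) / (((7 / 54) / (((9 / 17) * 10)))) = 174960 / 3451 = 50.70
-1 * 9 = -9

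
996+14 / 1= 1010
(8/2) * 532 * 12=25536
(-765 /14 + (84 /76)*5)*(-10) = 491.17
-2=-2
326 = 326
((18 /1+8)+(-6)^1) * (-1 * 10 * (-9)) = 1800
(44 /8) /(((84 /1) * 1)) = 11 /168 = 0.07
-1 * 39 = -39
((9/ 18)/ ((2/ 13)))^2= 169/ 16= 10.56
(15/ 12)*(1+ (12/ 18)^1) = 2.08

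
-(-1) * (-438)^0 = 1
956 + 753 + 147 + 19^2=2217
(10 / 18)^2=25 / 81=0.31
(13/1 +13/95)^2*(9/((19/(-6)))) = -84105216/171475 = -490.48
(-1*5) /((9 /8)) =-40 /9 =-4.44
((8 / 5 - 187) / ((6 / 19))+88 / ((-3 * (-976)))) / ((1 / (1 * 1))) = -537169 / 915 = -587.07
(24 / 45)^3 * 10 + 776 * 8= 4191424 / 675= 6209.52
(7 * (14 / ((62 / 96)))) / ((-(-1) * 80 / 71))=20874 / 155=134.67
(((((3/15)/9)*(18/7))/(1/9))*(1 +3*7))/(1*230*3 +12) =22/1365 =0.02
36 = 36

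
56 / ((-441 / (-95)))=760 / 63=12.06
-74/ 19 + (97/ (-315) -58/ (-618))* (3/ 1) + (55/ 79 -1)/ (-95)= -4.53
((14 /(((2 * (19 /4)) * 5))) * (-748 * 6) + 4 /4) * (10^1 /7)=-251138 /133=-1888.26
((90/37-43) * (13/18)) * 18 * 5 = -97565/37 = -2636.89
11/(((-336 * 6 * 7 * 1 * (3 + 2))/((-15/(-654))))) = -0.00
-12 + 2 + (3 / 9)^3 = -269 / 27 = -9.96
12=12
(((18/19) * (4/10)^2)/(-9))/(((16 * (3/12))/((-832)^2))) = -2914.63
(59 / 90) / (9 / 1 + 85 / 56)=1652 / 26505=0.06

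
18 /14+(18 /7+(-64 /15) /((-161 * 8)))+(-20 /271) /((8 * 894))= 3.86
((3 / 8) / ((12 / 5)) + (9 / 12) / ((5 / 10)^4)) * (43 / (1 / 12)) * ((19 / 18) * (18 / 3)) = 317813 / 8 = 39726.62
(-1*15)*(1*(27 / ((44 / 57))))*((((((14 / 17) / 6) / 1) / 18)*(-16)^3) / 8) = 383040 / 187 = 2048.34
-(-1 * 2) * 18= 36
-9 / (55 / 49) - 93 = -5556 / 55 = -101.02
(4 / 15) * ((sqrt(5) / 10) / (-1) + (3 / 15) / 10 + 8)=802 / 375 - 2 * sqrt(5) / 75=2.08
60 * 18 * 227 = 245160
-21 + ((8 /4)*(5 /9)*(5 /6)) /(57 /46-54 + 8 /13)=-17695711 /841941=-21.02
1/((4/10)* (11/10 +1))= 1.19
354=354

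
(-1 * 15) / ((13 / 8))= -120 / 13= -9.23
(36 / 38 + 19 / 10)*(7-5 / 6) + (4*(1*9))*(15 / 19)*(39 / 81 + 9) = 327217 / 1140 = 287.03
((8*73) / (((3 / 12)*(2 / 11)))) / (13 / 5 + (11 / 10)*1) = 128480 / 37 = 3472.43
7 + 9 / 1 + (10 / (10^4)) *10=1601 / 100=16.01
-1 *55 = -55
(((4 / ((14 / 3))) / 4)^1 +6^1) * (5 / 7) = 435 / 98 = 4.44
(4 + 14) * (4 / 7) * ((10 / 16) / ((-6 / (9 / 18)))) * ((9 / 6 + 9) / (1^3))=-45 / 8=-5.62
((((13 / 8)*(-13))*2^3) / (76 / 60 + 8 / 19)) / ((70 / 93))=-133.04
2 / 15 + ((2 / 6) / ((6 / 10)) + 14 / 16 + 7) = 3083 / 360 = 8.56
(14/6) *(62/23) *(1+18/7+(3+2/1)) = 53.91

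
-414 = -414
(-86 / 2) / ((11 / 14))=-602 / 11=-54.73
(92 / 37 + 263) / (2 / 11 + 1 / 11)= 108053 / 111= 973.45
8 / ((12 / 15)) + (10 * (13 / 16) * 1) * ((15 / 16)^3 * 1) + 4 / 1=678127 / 32768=20.69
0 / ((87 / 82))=0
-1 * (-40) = 40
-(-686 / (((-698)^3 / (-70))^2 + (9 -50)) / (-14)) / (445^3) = -2401 / 101909006725529129265395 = -0.00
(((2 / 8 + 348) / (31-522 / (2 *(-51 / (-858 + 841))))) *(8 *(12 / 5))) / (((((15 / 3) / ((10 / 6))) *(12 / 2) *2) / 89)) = -17711 / 60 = -295.18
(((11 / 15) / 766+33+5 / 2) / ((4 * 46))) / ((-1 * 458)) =-203953 / 484142640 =-0.00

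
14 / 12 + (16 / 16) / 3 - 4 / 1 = -5 / 2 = -2.50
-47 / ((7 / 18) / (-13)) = 10998 / 7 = 1571.14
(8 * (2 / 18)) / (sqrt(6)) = 4 * sqrt(6) / 27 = 0.36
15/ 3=5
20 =20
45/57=15/19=0.79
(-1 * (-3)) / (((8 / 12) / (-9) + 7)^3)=59049 / 6539203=0.01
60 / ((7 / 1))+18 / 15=342 / 35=9.77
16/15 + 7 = 121/15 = 8.07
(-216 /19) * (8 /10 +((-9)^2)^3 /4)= -1510420.36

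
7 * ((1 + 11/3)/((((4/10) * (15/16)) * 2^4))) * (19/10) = 931/90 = 10.34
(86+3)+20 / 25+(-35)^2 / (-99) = 38326 / 495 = 77.43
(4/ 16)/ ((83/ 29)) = 29/ 332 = 0.09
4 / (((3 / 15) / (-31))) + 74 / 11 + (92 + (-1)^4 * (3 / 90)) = -521.24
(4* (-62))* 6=-1488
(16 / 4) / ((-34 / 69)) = -138 / 17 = -8.12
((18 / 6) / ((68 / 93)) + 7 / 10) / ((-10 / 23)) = -37559 / 3400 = -11.05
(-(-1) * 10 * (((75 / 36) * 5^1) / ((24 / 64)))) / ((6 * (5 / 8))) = 2000 / 27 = 74.07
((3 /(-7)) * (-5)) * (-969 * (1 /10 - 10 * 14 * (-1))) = -4072707 /14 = -290907.64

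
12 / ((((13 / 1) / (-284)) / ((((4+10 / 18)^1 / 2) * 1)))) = -23288 / 39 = -597.13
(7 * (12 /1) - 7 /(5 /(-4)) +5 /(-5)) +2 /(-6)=1324 /15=88.27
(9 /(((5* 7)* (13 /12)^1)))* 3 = 324 /455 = 0.71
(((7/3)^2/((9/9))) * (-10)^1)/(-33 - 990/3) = 490/3267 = 0.15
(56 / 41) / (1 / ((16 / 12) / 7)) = 32 / 123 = 0.26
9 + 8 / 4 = 11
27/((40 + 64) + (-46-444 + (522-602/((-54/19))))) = 729/9391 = 0.08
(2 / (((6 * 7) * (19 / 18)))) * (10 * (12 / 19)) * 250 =180000 / 2527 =71.23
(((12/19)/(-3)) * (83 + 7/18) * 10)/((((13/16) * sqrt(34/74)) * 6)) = -12640 * sqrt(629)/5967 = -53.13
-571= -571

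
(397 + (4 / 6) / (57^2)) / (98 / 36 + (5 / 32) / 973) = 120482651296 / 826195791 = 145.83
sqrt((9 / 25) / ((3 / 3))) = 3 / 5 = 0.60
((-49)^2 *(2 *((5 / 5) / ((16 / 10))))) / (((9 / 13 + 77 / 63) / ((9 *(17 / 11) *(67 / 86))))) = 2056914405 / 121088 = 16986.94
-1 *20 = -20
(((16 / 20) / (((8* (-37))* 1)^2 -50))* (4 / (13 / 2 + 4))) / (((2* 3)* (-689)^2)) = 8 / 6547183506045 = 0.00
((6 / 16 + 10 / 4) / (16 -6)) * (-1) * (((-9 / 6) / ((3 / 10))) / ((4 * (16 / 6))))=69 / 512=0.13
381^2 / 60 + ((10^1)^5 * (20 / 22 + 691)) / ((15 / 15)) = 15222532257 / 220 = 69193328.44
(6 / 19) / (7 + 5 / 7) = 0.04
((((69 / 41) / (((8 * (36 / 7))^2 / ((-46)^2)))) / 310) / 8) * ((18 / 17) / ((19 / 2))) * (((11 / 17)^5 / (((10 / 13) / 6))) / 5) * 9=11233856594961 / 74610963683968000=0.00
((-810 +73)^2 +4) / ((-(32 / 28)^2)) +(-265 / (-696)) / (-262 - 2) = -19103258683 / 45936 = -415866.83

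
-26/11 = -2.36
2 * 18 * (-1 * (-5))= 180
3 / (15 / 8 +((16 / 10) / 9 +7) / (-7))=7560 / 2141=3.53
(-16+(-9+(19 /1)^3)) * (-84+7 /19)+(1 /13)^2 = -1835209175 /3211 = -571538.20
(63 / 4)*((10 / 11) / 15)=21 / 22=0.95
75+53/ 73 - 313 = -17321/ 73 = -237.27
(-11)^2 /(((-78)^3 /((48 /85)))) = -242 /1680705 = -0.00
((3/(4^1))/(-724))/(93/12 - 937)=1/897036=0.00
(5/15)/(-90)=-0.00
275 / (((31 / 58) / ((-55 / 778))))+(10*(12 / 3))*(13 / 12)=251795 / 36177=6.96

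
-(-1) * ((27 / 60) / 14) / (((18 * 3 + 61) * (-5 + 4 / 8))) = -1 / 16100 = -0.00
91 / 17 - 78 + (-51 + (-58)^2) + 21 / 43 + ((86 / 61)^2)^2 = 32841545146751 / 10121309771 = 3244.79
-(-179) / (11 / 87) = 15573 / 11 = 1415.73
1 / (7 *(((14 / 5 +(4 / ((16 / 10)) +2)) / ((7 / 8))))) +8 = 2341 / 292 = 8.02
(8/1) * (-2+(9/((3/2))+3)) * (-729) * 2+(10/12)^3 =-17635843/216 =-81647.42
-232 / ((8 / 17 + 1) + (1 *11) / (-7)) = 6902 / 3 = 2300.67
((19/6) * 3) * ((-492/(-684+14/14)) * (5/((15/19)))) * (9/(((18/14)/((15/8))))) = 568.85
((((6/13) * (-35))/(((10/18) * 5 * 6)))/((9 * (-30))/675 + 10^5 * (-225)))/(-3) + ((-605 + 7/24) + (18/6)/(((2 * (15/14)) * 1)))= -52940307192421/87750001560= -603.31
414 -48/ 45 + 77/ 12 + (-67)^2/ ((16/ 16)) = 98167/ 20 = 4908.35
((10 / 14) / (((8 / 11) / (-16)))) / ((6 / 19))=-1045 / 21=-49.76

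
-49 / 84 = -7 / 12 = -0.58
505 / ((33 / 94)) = 47470 / 33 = 1438.48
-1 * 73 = -73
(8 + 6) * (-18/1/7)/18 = -2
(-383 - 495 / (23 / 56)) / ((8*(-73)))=36529 / 13432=2.72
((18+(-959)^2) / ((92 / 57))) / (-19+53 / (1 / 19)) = 2759097 / 4784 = 576.73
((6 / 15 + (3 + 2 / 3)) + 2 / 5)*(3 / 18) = 67 / 90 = 0.74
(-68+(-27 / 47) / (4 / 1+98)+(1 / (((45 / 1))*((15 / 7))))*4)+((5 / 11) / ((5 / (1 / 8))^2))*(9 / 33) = -67.96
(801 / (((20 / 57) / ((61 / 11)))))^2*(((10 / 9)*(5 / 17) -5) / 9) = -1244895069717 / 14960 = -83214911.08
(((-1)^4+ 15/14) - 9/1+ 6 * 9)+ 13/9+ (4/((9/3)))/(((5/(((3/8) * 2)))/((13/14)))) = 15341/315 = 48.70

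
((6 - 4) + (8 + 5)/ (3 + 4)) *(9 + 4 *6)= 127.29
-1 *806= -806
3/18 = 1/6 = 0.17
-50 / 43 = -1.16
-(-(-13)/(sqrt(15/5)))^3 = -2197*sqrt(3)/9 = -422.81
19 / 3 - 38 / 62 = 532 / 93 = 5.72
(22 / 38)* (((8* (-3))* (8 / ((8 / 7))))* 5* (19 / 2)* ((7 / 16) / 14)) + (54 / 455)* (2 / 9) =-525429 / 3640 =-144.35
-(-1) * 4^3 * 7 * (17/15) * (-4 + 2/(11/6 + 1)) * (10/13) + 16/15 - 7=-1292.50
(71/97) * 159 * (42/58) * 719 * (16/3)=323171.20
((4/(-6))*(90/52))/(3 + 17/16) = -48/169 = -0.28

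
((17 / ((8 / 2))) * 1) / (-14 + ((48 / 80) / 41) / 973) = -3390905 / 11170028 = -0.30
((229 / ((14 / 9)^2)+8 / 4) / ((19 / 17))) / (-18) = -321997 / 67032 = -4.80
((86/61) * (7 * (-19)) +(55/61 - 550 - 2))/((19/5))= -225275/1159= -194.37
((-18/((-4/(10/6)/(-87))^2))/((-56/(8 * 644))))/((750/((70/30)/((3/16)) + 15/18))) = 38524.81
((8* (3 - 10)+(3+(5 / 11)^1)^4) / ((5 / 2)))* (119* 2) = 120450848 / 14641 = 8226.95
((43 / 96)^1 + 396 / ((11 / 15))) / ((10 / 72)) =155649 / 40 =3891.22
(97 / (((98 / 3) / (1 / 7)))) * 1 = 291 / 686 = 0.42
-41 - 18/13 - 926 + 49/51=-641402/663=-967.42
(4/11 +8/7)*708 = 82128/77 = 1066.60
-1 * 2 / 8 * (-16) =4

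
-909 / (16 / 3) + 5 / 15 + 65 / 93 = -84025 / 496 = -169.41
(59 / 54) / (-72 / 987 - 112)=-19411 / 1991088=-0.01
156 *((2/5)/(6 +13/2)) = 624/125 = 4.99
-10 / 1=-10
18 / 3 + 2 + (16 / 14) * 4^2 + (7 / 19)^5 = 455719865 / 17332693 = 26.29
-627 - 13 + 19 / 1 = -621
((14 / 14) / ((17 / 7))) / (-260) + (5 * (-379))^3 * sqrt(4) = -13609984750.00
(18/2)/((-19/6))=-2.84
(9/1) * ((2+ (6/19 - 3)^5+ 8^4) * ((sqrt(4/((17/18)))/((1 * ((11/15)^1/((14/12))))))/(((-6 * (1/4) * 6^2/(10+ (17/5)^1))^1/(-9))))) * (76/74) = 41374362091671 * sqrt(34)/901690999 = 267554.98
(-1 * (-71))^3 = 357911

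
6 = 6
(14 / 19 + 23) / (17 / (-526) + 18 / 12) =118613 / 7334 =16.17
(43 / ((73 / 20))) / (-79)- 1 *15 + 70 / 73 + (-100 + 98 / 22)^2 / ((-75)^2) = -49328712908 / 3925164375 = -12.57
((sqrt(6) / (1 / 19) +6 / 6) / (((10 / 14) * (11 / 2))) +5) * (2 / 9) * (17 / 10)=6.46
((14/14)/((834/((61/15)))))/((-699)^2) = 0.00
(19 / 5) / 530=19 / 2650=0.01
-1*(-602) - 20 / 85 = 10230 / 17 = 601.76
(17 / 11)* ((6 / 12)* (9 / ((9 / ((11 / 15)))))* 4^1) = 34 / 15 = 2.27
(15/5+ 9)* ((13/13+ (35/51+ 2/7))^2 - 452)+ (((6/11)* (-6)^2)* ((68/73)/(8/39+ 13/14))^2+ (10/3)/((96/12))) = -6823936796777575435/1272253392344396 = -5363.66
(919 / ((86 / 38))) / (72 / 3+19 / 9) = 157149 / 10105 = 15.55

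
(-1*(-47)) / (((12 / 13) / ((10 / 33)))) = 3055 / 198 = 15.43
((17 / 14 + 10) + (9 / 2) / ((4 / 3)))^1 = 817 / 56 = 14.59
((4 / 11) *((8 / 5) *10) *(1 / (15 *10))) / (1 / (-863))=-27616 / 825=-33.47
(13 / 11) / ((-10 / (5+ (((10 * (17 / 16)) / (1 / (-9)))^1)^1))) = 1885 / 176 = 10.71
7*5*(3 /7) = 15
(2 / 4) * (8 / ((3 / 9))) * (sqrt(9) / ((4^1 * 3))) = 3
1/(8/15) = 15/8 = 1.88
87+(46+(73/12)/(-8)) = 12695/96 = 132.24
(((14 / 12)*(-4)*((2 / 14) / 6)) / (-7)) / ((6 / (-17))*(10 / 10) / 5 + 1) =85 / 4977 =0.02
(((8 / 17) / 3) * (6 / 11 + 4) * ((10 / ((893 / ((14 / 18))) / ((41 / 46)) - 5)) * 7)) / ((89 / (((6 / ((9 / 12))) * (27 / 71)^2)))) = 15621984000 / 30896630179921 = 0.00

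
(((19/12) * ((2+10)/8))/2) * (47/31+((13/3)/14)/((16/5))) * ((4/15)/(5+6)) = 638381/13749120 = 0.05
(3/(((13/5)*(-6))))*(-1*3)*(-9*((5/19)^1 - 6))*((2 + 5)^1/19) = 103005/9386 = 10.97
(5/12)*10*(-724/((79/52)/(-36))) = 5647200/79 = 71483.54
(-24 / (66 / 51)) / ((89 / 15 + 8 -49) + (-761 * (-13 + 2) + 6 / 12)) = -6120 / 2751023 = -0.00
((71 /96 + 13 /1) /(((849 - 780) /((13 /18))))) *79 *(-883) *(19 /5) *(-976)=1386306880361 /37260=37206303.82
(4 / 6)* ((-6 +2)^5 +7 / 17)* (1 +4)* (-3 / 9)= 174010 / 153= 1137.32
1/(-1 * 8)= -1/8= -0.12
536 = 536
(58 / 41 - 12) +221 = 8627 / 41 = 210.41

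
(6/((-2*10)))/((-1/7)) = 21/10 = 2.10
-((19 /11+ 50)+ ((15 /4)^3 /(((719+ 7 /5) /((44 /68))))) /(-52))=-115952620013 /2241654272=-51.73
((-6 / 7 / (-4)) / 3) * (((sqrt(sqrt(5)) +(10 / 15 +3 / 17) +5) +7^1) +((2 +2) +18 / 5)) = 5^(1 / 4) / 14 +5213 / 3570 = 1.57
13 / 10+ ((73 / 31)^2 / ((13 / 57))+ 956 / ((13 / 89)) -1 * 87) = 809988269 / 124930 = 6483.54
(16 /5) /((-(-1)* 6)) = 8 /15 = 0.53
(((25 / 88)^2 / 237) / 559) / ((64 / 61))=38125 / 65660694528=0.00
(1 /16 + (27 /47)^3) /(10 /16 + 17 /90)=18843795 /60840278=0.31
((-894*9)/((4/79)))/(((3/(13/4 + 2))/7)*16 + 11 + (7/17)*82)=-264741561/76754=-3449.22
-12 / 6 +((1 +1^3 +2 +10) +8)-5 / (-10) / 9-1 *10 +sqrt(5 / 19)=sqrt(95) / 19 +181 / 18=10.57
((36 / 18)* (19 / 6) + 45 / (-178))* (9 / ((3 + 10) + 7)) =9741 / 3560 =2.74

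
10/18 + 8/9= 13/9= 1.44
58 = 58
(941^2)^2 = 784076601361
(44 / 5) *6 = 264 / 5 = 52.80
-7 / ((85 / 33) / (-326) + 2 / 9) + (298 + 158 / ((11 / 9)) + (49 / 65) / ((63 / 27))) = 1953209957 / 4945655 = 394.93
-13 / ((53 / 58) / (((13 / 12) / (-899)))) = 169 / 9858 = 0.02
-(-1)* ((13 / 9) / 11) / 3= 13 / 297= 0.04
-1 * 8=-8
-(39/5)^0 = -1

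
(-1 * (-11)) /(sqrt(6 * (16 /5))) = 11 * sqrt(30) /24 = 2.51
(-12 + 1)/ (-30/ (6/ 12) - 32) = 11/ 92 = 0.12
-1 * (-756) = 756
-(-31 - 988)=1019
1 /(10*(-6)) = -1 /60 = -0.02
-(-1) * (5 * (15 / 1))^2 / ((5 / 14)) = 15750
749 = 749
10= 10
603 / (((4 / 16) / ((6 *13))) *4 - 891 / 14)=-164619 / 17371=-9.48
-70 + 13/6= -407/6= -67.83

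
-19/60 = -0.32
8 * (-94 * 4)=-3008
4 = 4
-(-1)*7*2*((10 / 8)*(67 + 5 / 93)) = 109130 / 93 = 1173.44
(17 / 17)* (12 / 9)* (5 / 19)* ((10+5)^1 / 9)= 100 / 171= 0.58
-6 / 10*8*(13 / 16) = -39 / 10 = -3.90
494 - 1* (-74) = 568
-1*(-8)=8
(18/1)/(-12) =-3/2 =-1.50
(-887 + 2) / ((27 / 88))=-25960 / 9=-2884.44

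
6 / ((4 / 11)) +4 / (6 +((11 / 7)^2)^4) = 8261392079 / 497895374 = 16.59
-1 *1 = -1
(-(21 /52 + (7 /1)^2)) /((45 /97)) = -249193 /2340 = -106.49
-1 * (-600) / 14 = 300 / 7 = 42.86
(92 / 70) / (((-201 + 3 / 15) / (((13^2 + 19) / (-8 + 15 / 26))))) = 56212 / 339101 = 0.17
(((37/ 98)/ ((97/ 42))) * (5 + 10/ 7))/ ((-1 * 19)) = -4995/ 90307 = -0.06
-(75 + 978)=-1053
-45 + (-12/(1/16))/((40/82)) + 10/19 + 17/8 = -435.95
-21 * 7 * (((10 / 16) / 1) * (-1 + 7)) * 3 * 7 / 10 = -9261 / 8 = -1157.62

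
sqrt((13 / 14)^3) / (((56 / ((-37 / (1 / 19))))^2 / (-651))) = -597498681*sqrt(182) / 87808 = -91799.13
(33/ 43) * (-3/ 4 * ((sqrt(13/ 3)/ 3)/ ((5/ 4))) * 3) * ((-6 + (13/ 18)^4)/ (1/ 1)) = 1322849 * sqrt(39)/ 1504656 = 5.49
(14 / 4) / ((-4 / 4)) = -7 / 2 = -3.50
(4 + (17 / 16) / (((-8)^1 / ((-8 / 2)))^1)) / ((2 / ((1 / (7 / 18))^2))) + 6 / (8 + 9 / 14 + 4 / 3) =5118723 / 328496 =15.58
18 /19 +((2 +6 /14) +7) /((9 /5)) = 2468 /399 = 6.19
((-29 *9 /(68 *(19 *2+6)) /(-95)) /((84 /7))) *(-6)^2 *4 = 783 /71060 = 0.01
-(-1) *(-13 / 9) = -13 / 9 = -1.44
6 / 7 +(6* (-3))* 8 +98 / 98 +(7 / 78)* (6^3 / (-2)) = -13817 / 91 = -151.84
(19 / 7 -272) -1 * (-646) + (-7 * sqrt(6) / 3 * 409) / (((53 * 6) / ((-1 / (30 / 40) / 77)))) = 818 * sqrt(6) / 15741 + 2637 / 7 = 376.84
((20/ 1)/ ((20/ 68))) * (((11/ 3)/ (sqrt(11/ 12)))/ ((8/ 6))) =34 * sqrt(33) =195.32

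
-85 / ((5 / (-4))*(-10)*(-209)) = 34 / 1045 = 0.03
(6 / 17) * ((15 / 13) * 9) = 810 / 221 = 3.67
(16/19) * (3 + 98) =1616/19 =85.05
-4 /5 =-0.80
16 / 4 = 4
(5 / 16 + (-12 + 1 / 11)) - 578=-103769 / 176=-589.60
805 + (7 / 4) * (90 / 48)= 25865 / 32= 808.28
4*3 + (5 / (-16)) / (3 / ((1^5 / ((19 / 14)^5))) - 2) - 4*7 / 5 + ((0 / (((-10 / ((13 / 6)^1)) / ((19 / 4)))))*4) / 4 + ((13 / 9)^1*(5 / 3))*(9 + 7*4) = 81856603511 / 857607615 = 95.45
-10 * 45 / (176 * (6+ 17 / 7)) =-1575 / 5192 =-0.30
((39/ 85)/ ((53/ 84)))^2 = 10732176/ 20295025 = 0.53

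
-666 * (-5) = 3330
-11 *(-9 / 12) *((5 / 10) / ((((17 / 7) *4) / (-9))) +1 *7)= 29337 / 544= 53.93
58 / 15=3.87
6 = 6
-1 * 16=-16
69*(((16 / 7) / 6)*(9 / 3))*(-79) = -43608 / 7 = -6229.71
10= 10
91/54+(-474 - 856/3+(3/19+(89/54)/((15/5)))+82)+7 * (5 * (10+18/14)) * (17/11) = -1091689/16929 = -64.49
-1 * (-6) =6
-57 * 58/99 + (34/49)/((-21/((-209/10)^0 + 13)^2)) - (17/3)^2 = -49883/693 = -71.98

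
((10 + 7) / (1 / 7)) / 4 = 119 / 4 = 29.75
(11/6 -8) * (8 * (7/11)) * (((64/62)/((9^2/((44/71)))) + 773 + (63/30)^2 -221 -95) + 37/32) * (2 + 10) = -174264.30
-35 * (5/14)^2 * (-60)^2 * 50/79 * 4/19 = -22500000/10507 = -2141.43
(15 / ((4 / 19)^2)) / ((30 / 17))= 6137 / 32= 191.78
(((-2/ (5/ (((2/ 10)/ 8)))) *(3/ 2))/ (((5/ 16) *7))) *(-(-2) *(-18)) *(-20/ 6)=-144/ 175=-0.82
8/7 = 1.14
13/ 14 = 0.93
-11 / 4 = -2.75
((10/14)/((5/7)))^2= 1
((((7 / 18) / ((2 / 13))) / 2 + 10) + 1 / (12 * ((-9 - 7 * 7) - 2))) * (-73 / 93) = -65773 / 7440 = -8.84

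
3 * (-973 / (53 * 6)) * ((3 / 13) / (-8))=2919 / 11024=0.26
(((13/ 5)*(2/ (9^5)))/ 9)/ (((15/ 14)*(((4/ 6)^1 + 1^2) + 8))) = 364/ 385294725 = 0.00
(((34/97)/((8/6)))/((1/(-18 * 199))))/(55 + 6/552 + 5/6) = -25210116/1495061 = -16.86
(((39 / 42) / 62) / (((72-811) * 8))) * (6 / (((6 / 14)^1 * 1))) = -13 / 366544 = -0.00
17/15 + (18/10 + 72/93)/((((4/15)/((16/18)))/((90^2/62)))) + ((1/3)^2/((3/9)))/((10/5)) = 1122.32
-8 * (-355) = 2840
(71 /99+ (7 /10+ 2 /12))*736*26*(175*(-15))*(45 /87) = -13127296000 /319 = -41151398.12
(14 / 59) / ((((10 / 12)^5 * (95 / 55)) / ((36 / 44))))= 979776 / 3503125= 0.28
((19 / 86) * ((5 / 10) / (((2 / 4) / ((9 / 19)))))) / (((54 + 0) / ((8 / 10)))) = 1 / 645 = 0.00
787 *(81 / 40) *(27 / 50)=1721169 / 2000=860.58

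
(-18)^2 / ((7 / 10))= 3240 / 7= 462.86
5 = 5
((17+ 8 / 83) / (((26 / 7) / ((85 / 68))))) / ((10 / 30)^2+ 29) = 446985 / 2261584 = 0.20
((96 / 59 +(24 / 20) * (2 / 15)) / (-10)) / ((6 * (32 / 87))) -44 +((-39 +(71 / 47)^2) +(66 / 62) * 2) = -78.67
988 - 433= 555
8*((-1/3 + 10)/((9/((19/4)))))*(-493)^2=267839998/27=9919999.93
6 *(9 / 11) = 54 / 11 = 4.91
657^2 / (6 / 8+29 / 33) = 56977668 / 215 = 265012.41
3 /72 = 1 /24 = 0.04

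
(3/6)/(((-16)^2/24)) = 3/64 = 0.05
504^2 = 254016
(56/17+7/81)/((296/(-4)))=-4655/101898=-0.05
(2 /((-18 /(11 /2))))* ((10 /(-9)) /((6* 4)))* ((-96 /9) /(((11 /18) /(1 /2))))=-20 /81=-0.25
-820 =-820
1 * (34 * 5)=170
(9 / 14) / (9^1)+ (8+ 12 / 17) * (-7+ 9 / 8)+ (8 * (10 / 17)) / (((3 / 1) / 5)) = -15434 / 357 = -43.23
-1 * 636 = -636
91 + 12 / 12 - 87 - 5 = 0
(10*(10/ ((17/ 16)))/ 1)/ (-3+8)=320/ 17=18.82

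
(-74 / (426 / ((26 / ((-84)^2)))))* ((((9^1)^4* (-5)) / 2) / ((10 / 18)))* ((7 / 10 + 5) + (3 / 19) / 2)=109.21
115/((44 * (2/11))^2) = 115/64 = 1.80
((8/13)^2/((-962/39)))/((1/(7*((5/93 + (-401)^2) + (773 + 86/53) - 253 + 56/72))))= -534349741408/30821037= -17337.18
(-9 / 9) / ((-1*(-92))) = -1 / 92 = -0.01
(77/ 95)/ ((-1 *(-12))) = 77/ 1140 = 0.07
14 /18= 0.78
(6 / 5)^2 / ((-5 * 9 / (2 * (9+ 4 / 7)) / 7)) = -536 / 125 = -4.29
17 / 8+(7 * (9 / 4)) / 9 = 31 / 8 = 3.88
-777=-777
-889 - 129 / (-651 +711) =-17823 / 20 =-891.15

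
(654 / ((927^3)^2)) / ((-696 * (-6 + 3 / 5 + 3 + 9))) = -545 / 2429127630477290210292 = -0.00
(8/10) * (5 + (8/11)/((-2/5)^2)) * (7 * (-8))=-4704/11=-427.64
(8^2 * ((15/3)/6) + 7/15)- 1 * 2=259/5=51.80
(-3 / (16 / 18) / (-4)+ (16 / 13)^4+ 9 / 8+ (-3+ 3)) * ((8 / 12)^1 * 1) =3896495 / 1370928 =2.84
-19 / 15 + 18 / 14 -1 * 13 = -1363 / 105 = -12.98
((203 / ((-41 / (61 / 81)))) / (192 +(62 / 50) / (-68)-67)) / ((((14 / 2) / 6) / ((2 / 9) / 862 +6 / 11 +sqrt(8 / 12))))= -6014600 * sqrt(6) / 705609549-140049961000 / 10035884615427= -0.03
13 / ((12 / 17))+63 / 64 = 3725 / 192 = 19.40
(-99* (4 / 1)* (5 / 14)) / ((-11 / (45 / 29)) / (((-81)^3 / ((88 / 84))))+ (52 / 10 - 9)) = 71027089650 / 1908397613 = 37.22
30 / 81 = 10 / 27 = 0.37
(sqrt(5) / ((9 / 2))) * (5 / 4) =5 * sqrt(5) / 18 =0.62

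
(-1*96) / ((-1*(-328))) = -12 / 41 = -0.29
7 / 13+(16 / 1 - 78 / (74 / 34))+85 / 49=-413982 / 23569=-17.56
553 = 553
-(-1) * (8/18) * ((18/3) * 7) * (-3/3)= -18.67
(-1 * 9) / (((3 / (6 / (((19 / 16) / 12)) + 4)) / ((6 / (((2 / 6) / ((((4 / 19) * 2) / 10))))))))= -265248 / 1805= -146.95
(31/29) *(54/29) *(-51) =-85374/841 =-101.51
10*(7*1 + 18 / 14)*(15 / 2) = 4350 / 7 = 621.43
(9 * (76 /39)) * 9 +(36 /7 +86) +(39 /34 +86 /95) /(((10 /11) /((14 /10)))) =3705716403 /14696500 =252.15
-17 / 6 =-2.83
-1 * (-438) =438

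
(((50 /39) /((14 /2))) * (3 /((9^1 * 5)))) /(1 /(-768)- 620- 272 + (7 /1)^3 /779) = -1994240 /145617102267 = -0.00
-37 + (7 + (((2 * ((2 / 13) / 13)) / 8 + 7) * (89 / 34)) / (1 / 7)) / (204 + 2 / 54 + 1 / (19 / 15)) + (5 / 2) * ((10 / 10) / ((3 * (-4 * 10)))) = -65859200767 / 1811300088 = -36.36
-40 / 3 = -13.33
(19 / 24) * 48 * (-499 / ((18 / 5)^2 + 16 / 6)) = -711075 / 586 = -1213.44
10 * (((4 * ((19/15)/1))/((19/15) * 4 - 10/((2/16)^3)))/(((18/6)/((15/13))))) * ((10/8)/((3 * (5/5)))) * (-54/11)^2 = -1154250/30171713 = -0.04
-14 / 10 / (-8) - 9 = -8.82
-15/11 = -1.36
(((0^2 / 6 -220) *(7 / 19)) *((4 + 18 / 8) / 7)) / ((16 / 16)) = -1375 / 19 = -72.37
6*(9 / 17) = 54 / 17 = 3.18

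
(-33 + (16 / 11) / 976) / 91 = -22142 / 61061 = -0.36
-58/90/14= -29/630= -0.05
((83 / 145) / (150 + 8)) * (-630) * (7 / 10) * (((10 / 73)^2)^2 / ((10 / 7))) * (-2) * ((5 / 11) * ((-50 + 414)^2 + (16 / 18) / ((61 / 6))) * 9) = 642676059648000 / 1505362357169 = 426.92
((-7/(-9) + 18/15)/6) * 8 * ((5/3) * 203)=72268/81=892.20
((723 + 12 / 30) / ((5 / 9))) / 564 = 10851 / 4700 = 2.31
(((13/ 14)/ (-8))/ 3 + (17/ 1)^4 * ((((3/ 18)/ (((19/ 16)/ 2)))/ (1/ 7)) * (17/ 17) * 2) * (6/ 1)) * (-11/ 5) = -138294737251/ 31920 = -4332541.89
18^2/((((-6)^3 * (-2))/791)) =2373/4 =593.25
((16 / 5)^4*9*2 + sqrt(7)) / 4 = sqrt(7) / 4 + 294912 / 625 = 472.52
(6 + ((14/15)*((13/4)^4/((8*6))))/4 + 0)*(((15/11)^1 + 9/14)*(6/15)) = 248412001/47308800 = 5.25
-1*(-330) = 330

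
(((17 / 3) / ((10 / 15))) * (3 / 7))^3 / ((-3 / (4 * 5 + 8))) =-44217 / 98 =-451.19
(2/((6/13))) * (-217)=-2821/3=-940.33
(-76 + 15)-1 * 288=-349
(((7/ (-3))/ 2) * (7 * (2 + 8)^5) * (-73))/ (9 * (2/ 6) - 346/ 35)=-6259750000/ 723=-8658022.13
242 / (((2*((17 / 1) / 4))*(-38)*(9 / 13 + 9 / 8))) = -25168 / 61047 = -0.41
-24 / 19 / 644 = -6 / 3059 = -0.00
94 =94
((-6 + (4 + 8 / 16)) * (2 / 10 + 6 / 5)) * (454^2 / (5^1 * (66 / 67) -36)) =24167101 / 1735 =13929.16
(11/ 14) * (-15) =-165/ 14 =-11.79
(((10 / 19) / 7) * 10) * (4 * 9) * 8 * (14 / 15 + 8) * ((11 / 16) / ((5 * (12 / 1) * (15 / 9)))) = 8844 / 665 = 13.30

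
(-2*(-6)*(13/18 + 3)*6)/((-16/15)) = -1005/4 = -251.25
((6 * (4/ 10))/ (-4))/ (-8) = 3/ 40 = 0.08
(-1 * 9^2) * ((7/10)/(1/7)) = -3969/10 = -396.90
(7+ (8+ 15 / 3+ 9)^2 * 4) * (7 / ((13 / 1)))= 13601 / 13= 1046.23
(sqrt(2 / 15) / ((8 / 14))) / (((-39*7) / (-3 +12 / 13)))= 3*sqrt(30) / 3380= 0.00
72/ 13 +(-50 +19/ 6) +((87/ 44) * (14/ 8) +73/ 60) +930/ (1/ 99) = 3158585671/ 34320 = 92033.38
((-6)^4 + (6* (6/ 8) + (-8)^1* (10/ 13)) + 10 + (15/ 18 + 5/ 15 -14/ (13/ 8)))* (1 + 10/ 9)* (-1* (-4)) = 10951.58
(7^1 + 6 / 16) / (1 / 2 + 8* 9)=59 / 580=0.10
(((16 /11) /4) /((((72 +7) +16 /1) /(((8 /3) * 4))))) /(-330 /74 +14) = 4736 /1106655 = 0.00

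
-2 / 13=-0.15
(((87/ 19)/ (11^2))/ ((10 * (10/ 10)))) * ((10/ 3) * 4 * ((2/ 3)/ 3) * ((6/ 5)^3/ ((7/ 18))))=100224/ 2011625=0.05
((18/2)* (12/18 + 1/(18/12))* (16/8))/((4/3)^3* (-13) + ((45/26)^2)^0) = -648/805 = -0.80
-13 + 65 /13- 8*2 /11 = -104 /11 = -9.45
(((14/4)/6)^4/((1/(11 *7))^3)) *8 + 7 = 1096153877/2592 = 422898.87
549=549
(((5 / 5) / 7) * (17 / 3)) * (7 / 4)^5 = 40817 / 3072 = 13.29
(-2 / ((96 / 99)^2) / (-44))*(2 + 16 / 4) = 297 / 1024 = 0.29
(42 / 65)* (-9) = -378 / 65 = -5.82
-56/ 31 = -1.81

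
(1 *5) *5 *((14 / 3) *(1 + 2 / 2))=700 / 3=233.33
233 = 233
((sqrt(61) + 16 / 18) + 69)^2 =1258 * sqrt(61) / 9 + 400582 / 81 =6037.16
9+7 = 16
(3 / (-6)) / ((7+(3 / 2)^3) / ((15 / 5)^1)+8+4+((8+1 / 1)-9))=-0.03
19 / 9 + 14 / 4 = 5.61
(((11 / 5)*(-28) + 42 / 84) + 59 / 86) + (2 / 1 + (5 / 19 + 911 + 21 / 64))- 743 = 28804761 / 261440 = 110.18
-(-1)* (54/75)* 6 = 108/25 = 4.32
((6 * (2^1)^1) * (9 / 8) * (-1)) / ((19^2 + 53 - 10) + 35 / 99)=-2673 / 80062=-0.03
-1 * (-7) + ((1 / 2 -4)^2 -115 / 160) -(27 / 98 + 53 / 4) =7849 / 1568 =5.01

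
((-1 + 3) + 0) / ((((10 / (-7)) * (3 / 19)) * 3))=-133 / 45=-2.96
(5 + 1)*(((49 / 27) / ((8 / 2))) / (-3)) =-49 / 54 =-0.91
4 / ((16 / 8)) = 2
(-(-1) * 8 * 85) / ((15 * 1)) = 136 / 3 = 45.33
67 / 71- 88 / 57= -2429 / 4047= -0.60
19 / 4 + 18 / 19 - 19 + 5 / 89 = -89599 / 6764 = -13.25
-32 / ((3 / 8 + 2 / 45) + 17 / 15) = -11520 / 559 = -20.61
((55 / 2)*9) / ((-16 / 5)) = -2475 / 32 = -77.34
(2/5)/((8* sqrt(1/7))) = sqrt(7)/20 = 0.13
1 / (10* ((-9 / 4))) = -2 / 45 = -0.04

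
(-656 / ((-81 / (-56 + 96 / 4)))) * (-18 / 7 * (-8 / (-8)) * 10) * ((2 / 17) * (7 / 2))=419840 / 153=2744.05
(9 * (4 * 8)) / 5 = 57.60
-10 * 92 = -920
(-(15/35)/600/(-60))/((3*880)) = 1/221760000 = 0.00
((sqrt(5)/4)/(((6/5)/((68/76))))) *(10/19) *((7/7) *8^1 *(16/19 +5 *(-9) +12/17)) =-701750 *sqrt(5)/20577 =-76.26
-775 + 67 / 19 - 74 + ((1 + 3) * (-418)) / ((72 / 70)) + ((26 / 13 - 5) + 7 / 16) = -6767747 / 2736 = -2473.59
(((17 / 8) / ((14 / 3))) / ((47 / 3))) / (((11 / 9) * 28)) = 1377 / 1621312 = 0.00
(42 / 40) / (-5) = -21 / 100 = -0.21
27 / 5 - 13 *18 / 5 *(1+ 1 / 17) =-3753 / 85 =-44.15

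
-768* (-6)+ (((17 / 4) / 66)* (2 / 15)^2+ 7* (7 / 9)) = 68509667 / 14850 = 4613.45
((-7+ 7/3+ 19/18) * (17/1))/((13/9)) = -42.50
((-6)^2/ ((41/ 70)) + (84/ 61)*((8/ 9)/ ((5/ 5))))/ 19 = 470344/ 142557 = 3.30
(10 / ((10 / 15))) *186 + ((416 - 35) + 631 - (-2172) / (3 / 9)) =10318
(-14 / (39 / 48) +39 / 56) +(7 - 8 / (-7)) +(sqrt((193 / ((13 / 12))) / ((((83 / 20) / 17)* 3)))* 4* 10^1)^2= 23517700953 / 60424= 389211.26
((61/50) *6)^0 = 1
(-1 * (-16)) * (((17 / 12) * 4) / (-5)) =-272 / 15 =-18.13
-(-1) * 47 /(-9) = -47 /9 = -5.22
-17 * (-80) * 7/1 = 9520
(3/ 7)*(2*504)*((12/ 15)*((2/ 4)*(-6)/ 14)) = -2592/ 35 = -74.06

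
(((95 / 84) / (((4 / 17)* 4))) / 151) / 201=0.00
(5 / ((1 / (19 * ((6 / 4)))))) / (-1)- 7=-299 / 2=-149.50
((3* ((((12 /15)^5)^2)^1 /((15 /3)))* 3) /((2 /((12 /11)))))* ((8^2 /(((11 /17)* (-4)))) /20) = -3850371072 /29541015625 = -0.13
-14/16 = -7/8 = -0.88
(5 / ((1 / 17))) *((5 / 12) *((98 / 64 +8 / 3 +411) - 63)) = 14369675 / 1152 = 12473.68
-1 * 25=-25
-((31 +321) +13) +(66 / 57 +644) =5323 / 19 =280.16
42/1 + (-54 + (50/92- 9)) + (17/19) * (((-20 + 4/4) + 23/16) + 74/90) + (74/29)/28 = -2257459249/63871920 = -35.34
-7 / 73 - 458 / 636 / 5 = -27847 / 116070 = -0.24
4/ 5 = 0.80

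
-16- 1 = -17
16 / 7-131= -901 / 7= -128.71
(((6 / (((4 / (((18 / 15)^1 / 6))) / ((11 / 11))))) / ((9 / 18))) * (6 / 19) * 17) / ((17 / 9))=162 / 95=1.71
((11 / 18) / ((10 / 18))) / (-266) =-11 / 2660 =-0.00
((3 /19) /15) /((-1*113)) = -0.00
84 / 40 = 21 / 10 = 2.10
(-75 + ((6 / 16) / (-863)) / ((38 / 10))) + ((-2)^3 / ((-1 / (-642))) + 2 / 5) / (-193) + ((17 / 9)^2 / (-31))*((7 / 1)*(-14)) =-11796095470637 / 317854533240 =-37.11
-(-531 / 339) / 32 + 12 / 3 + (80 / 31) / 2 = 598511 / 112096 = 5.34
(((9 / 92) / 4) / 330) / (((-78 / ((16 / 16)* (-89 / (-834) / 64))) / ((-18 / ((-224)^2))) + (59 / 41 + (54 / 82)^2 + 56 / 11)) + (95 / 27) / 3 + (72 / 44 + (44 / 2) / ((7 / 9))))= 254484909 / 447770586383097757600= 0.00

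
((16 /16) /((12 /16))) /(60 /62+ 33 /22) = 248 /459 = 0.54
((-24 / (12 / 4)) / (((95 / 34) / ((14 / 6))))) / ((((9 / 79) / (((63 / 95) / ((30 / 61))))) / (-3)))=32113816 / 135375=237.22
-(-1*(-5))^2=-25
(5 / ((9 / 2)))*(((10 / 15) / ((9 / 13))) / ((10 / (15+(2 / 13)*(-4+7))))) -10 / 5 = -0.35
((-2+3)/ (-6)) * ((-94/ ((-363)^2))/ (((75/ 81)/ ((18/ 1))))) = 846/ 366025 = 0.00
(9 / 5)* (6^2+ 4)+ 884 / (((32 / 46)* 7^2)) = 19195 / 196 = 97.93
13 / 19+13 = 260 / 19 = 13.68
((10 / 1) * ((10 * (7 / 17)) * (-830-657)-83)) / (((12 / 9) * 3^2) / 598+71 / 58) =-18295983420 / 366809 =-49878.77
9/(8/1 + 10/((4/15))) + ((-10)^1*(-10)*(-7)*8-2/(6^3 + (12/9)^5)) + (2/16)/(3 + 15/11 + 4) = -2508722555631/448002464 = -5599.80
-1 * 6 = -6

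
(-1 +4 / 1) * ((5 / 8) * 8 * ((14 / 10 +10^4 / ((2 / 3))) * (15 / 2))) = 3375315 / 2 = 1687657.50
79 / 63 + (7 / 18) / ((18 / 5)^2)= 52417 / 40824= 1.28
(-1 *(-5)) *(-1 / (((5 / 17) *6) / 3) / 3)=-2.83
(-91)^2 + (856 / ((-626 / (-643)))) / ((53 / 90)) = 162141869 / 16589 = 9774.06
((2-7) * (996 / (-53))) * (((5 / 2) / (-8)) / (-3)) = 2075 / 212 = 9.79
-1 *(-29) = 29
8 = 8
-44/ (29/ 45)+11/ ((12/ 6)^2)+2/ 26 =-98697/ 1508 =-65.45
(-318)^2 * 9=910116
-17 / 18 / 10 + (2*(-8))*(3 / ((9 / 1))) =-977 / 180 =-5.43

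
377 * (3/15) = 75.40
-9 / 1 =-9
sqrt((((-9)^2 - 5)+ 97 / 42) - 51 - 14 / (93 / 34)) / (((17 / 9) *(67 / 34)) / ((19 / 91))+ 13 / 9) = 57 *sqrt(4179854) / 476749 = 0.24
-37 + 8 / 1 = -29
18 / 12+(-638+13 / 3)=-3793 / 6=-632.17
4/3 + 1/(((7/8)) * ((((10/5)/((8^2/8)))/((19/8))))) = 256/21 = 12.19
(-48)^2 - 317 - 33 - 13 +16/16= 1942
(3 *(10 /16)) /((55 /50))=1.70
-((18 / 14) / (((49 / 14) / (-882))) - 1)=325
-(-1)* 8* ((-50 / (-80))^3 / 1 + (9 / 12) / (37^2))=171509 / 87616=1.96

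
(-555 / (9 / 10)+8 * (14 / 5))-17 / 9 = -26827 / 45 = -596.16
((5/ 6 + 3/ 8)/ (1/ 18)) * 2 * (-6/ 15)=-87/ 5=-17.40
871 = 871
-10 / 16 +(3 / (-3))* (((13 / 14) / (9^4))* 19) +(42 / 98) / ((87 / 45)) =-4326107 / 10655064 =-0.41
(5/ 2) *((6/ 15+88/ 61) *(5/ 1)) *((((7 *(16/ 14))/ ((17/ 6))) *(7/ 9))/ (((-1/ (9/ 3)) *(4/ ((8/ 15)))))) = -62944/ 3111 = -20.23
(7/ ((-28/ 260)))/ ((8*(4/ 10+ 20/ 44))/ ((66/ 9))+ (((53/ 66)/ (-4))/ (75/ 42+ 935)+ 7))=-1237793700/ 151049243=-8.19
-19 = -19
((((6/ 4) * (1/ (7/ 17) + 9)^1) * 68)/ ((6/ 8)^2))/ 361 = 5.74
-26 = -26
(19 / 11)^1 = 19 / 11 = 1.73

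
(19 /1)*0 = 0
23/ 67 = 0.34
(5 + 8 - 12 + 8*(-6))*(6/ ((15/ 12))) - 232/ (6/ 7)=-7444/ 15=-496.27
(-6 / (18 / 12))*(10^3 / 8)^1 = -500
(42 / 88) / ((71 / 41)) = 861 / 3124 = 0.28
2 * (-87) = -174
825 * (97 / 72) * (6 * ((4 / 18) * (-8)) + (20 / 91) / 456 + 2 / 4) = -351656525 / 31122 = -11299.29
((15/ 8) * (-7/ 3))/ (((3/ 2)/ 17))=-595/ 12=-49.58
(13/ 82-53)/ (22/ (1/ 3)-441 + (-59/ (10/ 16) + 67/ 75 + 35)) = 324975/ 2666066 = 0.12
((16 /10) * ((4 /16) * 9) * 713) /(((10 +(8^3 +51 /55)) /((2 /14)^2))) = 47058 /469763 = 0.10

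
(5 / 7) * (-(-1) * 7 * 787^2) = 3096845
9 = 9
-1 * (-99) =99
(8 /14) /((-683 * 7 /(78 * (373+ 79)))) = -141024 /33467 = -4.21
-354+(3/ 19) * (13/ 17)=-114303/ 323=-353.88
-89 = -89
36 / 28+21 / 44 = 543 / 308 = 1.76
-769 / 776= -0.99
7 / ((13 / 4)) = 28 / 13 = 2.15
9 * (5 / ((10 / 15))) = 135 / 2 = 67.50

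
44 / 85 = 0.52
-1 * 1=-1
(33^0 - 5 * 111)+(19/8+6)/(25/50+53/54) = -175471/320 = -548.35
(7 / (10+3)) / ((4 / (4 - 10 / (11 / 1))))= 119 / 286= 0.42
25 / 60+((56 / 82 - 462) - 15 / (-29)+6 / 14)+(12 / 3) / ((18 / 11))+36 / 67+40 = -8370761369 / 20075076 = -416.97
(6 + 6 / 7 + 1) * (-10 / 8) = -275 / 28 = -9.82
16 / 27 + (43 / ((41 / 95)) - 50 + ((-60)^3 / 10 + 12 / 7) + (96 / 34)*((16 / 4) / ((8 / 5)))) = -2837660573 / 131733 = -21541.00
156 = 156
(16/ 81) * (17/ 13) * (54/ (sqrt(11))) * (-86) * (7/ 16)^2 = -35819 * sqrt(11)/ 1716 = -69.23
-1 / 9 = -0.11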